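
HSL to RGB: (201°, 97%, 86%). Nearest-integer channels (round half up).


H=201°, S=0.97, L=0.86
C = (1-|2L-1|)×S = (1-|0.72|)×0.97 = 0.2716
H' = H/60 = 201/60 ≈ 3.3500; X = C×(1-|H' mod 2 - 1|) = 0.17654
m = L - C/2 = 0.86 - 0.1358 = 0.7242
Sector ⌊H'⌋ = 3 → (R',G',B') = (0.0, 0.17654, 0.2716)
RGB = ((R'+m)×255, (G'+m)×255, (B'+m)×255) = (184.671, 229.6887, 253.929)
Round half up → RGB(185, 230, 254)


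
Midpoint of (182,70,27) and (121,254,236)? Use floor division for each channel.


Midpoint: each channel = ⌊(C₁+C₂)/2⌋
R: ⌊(182+121)/2⌋ = 151
G: ⌊(70+254)/2⌋ = 162
B: ⌊(27+236)/2⌋ = 131
= RGB(151, 162, 131)


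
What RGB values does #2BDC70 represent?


2B → 43 (R)
DC → 220 (G)
70 → 112 (B)
= RGB(43, 220, 112)


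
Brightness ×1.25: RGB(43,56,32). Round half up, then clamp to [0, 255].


Multiply each channel by 1.25, round half up, clamp to [0, 255]
R: 43×1.25 = 53.75 → round → 54
G: 56×1.25 = 70
B: 32×1.25 = 40
= RGB(54, 70, 40)


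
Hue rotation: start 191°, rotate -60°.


New hue = (H + rotation) mod 360
New hue = (191 -60) mod 360
= 131 mod 360
= 131°


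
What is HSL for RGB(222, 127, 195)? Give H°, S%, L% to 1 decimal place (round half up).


Normalize: R'=222/255≈0.8706, G'=127/255≈0.4980, B'=195/255≈0.7647
Max=222/255, Min=127/255, Δ=Max-Min=95/255
L = (Max+Min)/2 = (222+127)/510 = 349/510 = 0.68431… → L = 68.4%
L > 0.5 → S = Δ/(2-Max-Min) = 95/(510-222-127) = 95/161 = 0.59006… → S = 59.0%
(the 1/255 factors cancel in S and H, so raw channel differences can be used)
Max is R' → H = 60 × (((G-B)/Δ) mod 6) = 60 × (((127-195)/95) mod 6)
  (-68)/95 = -0.7157…; negative, so add 6 → 5.2842…
  H = 60 × 5.2842… = 317.052…° → H = 317.1°
= HSL(317.1°, 59.0%, 68.4%)


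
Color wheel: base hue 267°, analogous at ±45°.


Base hue: 267°
Left analog: (267 - 45) mod 360 = 222°
Right analog: (267 + 45) mod 360 = 312°
Analogous hues = 222° and 312°


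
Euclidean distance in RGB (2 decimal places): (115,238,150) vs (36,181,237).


d = √[(R₁-R₂)² + (G₁-G₂)² + (B₁-B₂)²]
d = √[(115-36)² + (238-181)² + (150-237)²]
d = √[6241 + 3249 + 7569]
d = √17059
d ≈ 130.61


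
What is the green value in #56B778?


Color: #56B778
R = 56 = 86
G = B7 = 183
B = 78 = 120
Green = 183


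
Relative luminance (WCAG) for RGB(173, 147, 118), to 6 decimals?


Linearize each channel (sRGB transfer function): c = v/255; c_lin = c/12.92 if c ≤ 0.04045, else ((c+0.055)/1.055)^2.4
  R: 173/255 ≈ 0.678431 > 0.04045 → ((0.678431+0.055)/1.055)^2.4 ≈ 0.417885
  G: 147/255 ≈ 0.576471 > 0.04045 → ((0.576471+0.055)/1.055)^2.4 ≈ 0.291771
  B: 118/255 ≈ 0.462745 > 0.04045 → ((0.462745+0.055)/1.055)^2.4 ≈ 0.181164
R_lin = 0.417885, G_lin = 0.291771, B_lin = 0.181164
L = 0.2126×R + 0.7152×G + 0.0722×B
L = 0.2126×0.417885 + 0.7152×0.291771 + 0.0722×0.181164
L ≈ 0.310597


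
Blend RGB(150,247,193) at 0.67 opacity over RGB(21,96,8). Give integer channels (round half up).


C = α×F + (1-α)×B, with 1-α = 0.33
R: 0.67×150 + 0.33×21 = 100.50 + 6.93 = 107.43 → 107
G: 0.67×247 + 0.33×96 = 165.49 + 31.68 = 197.17 → 197
B: 0.67×193 + 0.33×8 = 129.31 + 2.64 = 131.95 → 132
= RGB(107, 197, 132)


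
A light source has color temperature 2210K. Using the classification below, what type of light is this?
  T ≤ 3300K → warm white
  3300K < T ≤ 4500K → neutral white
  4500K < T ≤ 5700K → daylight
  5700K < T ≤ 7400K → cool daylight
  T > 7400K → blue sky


Temperature: 2210K
2210K ≤ 3300K → warm white
Classification: warm white


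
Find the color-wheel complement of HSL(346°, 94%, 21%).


Complement = opposite side of color wheel = hue + 180°
H' = (346 + 180) mod 360 = 166°
S and L unchanged.
= HSL(166°, 94%, 21%)


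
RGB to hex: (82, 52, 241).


R = 82 → 52 (hex)
G = 52 → 34 (hex)
B = 241 → F1 (hex)
Hex = #5234F1


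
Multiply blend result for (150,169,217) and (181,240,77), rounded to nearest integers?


Multiply: C = A×B/255, rounded to nearest integer
R: 150×181/255 = 27150/255 ≈ 106.471 → 106
G: 169×240/255 = 40560/255 ≈ 159.059 → 159
B: 217×77/255 = 16709/255 ≈ 65.525 → 66
= RGB(106, 159, 66)


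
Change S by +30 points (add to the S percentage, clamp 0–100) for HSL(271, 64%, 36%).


Original S = 64%
Adjustment = +30 percentage points
New S = 64 + (30) = 94
Clamp to [0, 100] → 94
= HSL(271°, 94%, 36%)


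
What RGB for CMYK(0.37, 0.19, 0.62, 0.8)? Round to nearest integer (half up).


R = 255 × (1-C) × (1-K) = 255 × 0.63 × 0.20 = 32.13 → 32
G = 255 × (1-M) × (1-K) = 255 × 0.81 × 0.20 = 41.31 → 41
B = 255 × (1-Y) × (1-K) = 255 × 0.38 × 0.20 = 19.38 → 19
= RGB(32, 41, 19)


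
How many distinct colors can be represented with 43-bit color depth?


Colors = 2^bits = 2^43
= 8,796,093,022,208 colors


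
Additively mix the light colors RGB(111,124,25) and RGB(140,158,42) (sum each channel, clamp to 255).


Additive: each channel = min(255, C₁+C₂)
R: 111+140 = 251 → 251
G: 124+158 = 282 → 255
B: 25+42 = 67 → 67
= RGB(251, 255, 67)


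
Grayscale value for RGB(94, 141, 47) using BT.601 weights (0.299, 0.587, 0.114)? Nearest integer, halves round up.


Gray = 0.299×R + 0.587×G + 0.114×B
Gray = 0.299×94 + 0.587×141 + 0.114×47
Gray = 28.106 + 82.767 + 5.358
Gray = 116.231 → round half up → 116
Gray = 116


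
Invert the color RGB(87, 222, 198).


Invert: (255-R, 255-G, 255-B)
R: 255-87 = 168
G: 255-222 = 33
B: 255-198 = 57
= RGB(168, 33, 57)


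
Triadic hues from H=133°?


Triadic: equally spaced at 120° intervals
H1 = 133°
H2 = (133 + 120) mod 360 = 253°
H3 = (133 + 240) mod 360 = 13°
Triadic = 133°, 253°, 13°


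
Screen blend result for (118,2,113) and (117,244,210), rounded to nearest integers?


Screen: C = 255 - (255-A)×(255-B)/255, rounded to nearest integer
R: 255 - (255-118)×(255-117)/255 = 255 - 18906/255 ≈ 255 - 74.141 = 180.859 → 181
G: 255 - (255-2)×(255-244)/255 = 255 - 2783/255 ≈ 255 - 10.914 = 244.086 → 244
B: 255 - (255-113)×(255-210)/255 = 255 - 6390/255 ≈ 255 - 25.059 = 229.941 → 230
= RGB(181, 244, 230)


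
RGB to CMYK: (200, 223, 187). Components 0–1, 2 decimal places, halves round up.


R'=200/255≈0.7843, G'=223/255≈0.8745, B'=187/255≈0.7333
K = 1 - max(R',G',B') = 1 - 223/255 = 32/255 = 0.12549… → 0.13
(1-R'-K)/(1-K) simplifies to (max-R)/max with max = 223:
C = (223-200)/223 = 23/223 = 0.10313… → 0.10
M = (223-223)/223 = 0/223 = 0 → 0.00
Y = (223-187)/223 = 36/223 = 0.16143… → 0.16
= CMYK(0.10, 0.00, 0.16, 0.13)


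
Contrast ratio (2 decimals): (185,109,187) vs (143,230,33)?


Linearize each sRGB channel c=v/255: c/12.92 if c ≤ 0.04045 else ((c+0.055)/1.055)^2.4
L = 0.2126×R_lin + 0.7152×G_lin + 0.0722×B_lin
Color 1 (185,109,187):
  R=185: 185/255≈0.7255 > 0.04045 → ((0.7255+0.055)/1.055)^2.4 ≈ 0.48515
  G=109: 109/255≈0.4275 > 0.04045 → ((0.4275+0.055)/1.055)^2.4 ≈ 0.15293
  B=187: 187/255≈0.7333 > 0.04045 → ((0.7333+0.055)/1.055)^2.4 ≈ 0.49693
  L1 = 0.2126×0.48515 + 0.7152×0.15293 + 0.0722×0.49693 ≈ 0.24839
Color 2 (143,230,33):
  R=143: 143/255≈0.5608 > 0.04045 → ((0.5608+0.055)/1.055)^2.4 ≈ 0.27468
  G=230: 230/255≈0.9020 > 0.04045 → ((0.9020+0.055)/1.055)^2.4 ≈ 0.79130
  B=33: 33/255≈0.1294 > 0.04045 → ((0.1294+0.055)/1.055)^2.4 ≈ 0.01521
  L2 = 0.2126×0.27468 + 0.7152×0.79130 + 0.0722×0.01521 ≈ 0.62543
Lighter = 0.62543, Darker = 0.24839
Ratio = (L_lighter + 0.05) / (L_darker + 0.05)
Ratio = (0.62543 + 0.05) / (0.24839 + 0.05) = 0.67543 / 0.29839 ≈ 2.2636
Ratio ≈ 2.26:1


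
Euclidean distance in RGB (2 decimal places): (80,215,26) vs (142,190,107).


d = √[(R₁-R₂)² + (G₁-G₂)² + (B₁-B₂)²]
d = √[(80-142)² + (215-190)² + (26-107)²]
d = √[3844 + 625 + 6561]
d = √11030
d ≈ 105.02


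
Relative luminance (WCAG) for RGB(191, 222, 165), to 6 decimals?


Linearize each channel (sRGB transfer function): c = v/255; c_lin = c/12.92 if c ≤ 0.04045, else ((c+0.055)/1.055)^2.4
  R: 191/255 ≈ 0.749020 > 0.04045 → ((0.749020+0.055)/1.055)^2.4 ≈ 0.520996
  G: 222/255 ≈ 0.870588 > 0.04045 → ((0.870588+0.055)/1.055)^2.4 ≈ 0.730461
  B: 165/255 ≈ 0.647059 > 0.04045 → ((0.647059+0.055)/1.055)^2.4 ≈ 0.376262
R_lin = 0.520996, G_lin = 0.730461, B_lin = 0.376262
L = 0.2126×R + 0.7152×G + 0.0722×B
L = 0.2126×0.520996 + 0.7152×0.730461 + 0.0722×0.376262
L ≈ 0.660355


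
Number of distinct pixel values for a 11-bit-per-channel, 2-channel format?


Total bits = 11 bits/channel × 2 channels = 22 bits
Distinct pixel values = 2^22
= 4,194,304 pixel values


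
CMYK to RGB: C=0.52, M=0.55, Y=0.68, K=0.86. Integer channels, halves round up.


R = 255 × (1-C) × (1-K) = 255 × 0.48 × 0.14 = 17.136 → 17
G = 255 × (1-M) × (1-K) = 255 × 0.45 × 0.14 = 16.065 → 16
B = 255 × (1-Y) × (1-K) = 255 × 0.32 × 0.14 = 11.424 → 11
= RGB(17, 16, 11)


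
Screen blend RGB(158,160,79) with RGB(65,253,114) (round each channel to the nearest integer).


Screen: C = 255 - (255-A)×(255-B)/255, rounded to nearest integer
R: 255 - (255-158)×(255-65)/255 = 255 - 18430/255 ≈ 255 - 72.275 = 182.725 → 183
G: 255 - (255-160)×(255-253)/255 = 255 - 190/255 ≈ 255 - 0.745 = 254.255 → 254
B: 255 - (255-79)×(255-114)/255 = 255 - 24816/255 ≈ 255 - 97.318 = 157.682 → 158
= RGB(183, 254, 158)


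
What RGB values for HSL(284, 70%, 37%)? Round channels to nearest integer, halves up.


H=284°, S=0.70, L=0.37
C = (1-|2L-1|)×S = (1-|-0.26|)×0.70 = 0.518
H' = H/60 = 284/60 ≈ 4.7333; X = C×(1-|H' mod 2 - 1|) ≈ 0.3799
m = L - C/2 = 0.37 - 0.259 = 0.111
Sector ⌊H'⌋ = 4 → (R',G',B') = (≈0.3799, 0.0, 0.518)
RGB = ((R'+m)×255, (G'+m)×255, (B'+m)×255) = (125.171, 28.305, 160.395)
Round half up → RGB(125, 28, 160)


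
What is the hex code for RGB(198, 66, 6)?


R = 198 → C6 (hex)
G = 66 → 42 (hex)
B = 6 → 06 (hex)
Hex = #C64206


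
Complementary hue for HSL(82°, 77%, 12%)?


Complement = opposite side of color wheel = hue + 180°
H' = (82 + 180) mod 360 = 262°
S and L unchanged.
= HSL(262°, 77%, 12%)


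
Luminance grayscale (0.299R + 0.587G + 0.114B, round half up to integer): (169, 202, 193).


Gray = 0.299×R + 0.587×G + 0.114×B
Gray = 0.299×169 + 0.587×202 + 0.114×193
Gray = 50.531 + 118.574 + 22.002
Gray = 191.107 → round half up → 191
Gray = 191


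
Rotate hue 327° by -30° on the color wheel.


New hue = (H + rotation) mod 360
New hue = (327 -30) mod 360
= 297 mod 360
= 297°


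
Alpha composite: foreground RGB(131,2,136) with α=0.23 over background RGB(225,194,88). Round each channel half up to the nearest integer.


C = α×F + (1-α)×B, with 1-α = 0.77
R: 0.23×131 + 0.77×225 = 30.13 + 173.25 = 203.38 → 203
G: 0.23×2 + 0.77×194 = 0.46 + 149.38 = 149.84 → 150
B: 0.23×136 + 0.77×88 = 31.28 + 67.76 = 99.04 → 99
= RGB(203, 150, 99)


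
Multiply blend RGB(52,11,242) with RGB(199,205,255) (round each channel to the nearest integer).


Multiply: C = A×B/255, rounded to nearest integer
R: 52×199/255 = 10348/255 ≈ 40.580 → 41
G: 11×205/255 = 2255/255 ≈ 8.843 → 9
B: 242×255/255 = 61710/255 ≈ 242.000 → 242
= RGB(41, 9, 242)


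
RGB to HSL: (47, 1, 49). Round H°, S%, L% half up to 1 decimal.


Normalize: R'=47/255≈0.1843, G'=1/255≈0.0039, B'=49/255≈0.1922
Max=49/255, Min=1/255, Δ=Max-Min=48/255
L = (Max+Min)/2 = (49+1)/510 = 50/510 = 0.09803… → L = 9.8%
L ≤ 0.5 → S = Δ/(Max+Min) = 48/(49+1) = 48/50 = 0.96 → S = 96.0%
(the 1/255 factors cancel in S and H, so raw channel differences can be used)
Max is B' → H = 60 × ((R-G)/Δ + 4) = 60 × ((47-1)/48 + 4)
  46/48 + 4 = 0.9583… + 4 = 4.9583…
  H = 60 × 4.9583… = 297.5° → H = 297.5°
= HSL(297.5°, 96.0%, 9.8%)


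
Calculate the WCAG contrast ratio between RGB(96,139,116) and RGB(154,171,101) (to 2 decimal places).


Linearize each sRGB channel c=v/255: c/12.92 if c ≤ 0.04045 else ((c+0.055)/1.055)^2.4
L = 0.2126×R_lin + 0.7152×G_lin + 0.0722×B_lin
Color 1 (96,139,116):
  R=96: 96/255≈0.3765 > 0.04045 → ((0.3765+0.055)/1.055)^2.4 ≈ 0.11697
  G=139: 139/255≈0.5451 > 0.04045 → ((0.5451+0.055)/1.055)^2.4 ≈ 0.25818
  B=116: 116/255≈0.4549 > 0.04045 → ((0.4549+0.055)/1.055)^2.4 ≈ 0.17465
  L1 = 0.2126×0.11697 + 0.7152×0.25818 + 0.0722×0.17465 ≈ 0.22213
Color 2 (154,171,101):
  R=154: 154/255≈0.6039 > 0.04045 → ((0.6039+0.055)/1.055)^2.4 ≈ 0.32314
  G=171: 171/255≈0.6706 > 0.04045 → ((0.6706+0.055)/1.055)^2.4 ≈ 0.40724
  B=101: 101/255≈0.3961 > 0.04045 → ((0.3961+0.055)/1.055)^2.4 ≈ 0.13014
  L2 = 0.2126×0.32314 + 0.7152×0.40724 + 0.0722×0.13014 ≈ 0.36935
Lighter = 0.36935, Darker = 0.22213
Ratio = (L_lighter + 0.05) / (L_darker + 0.05)
Ratio = (0.36935 + 0.05) / (0.22213 + 0.05) = 0.41935 / 0.27213 ≈ 1.5410
Ratio ≈ 1.54:1


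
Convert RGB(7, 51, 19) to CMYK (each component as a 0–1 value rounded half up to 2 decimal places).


R'=7/255≈0.0275, G'=51/255≈0.2000, B'=19/255≈0.0745
K = 1 - max(R',G',B') = 1 - 51/255 = 204/255 = 0.8 → 0.80
(1-R'-K)/(1-K) simplifies to (max-R)/max with max = 51:
C = (51-7)/51 = 44/51 = 0.86274… → 0.86
M = (51-51)/51 = 0/51 = 0 → 0.00
Y = (51-19)/51 = 32/51 = 0.62745… → 0.63
= CMYK(0.86, 0.00, 0.63, 0.80)


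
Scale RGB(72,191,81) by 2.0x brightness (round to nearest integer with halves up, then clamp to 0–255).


Multiply each channel by 2.0, round half up, clamp to [0, 255]
R: 72×2.0 = 144
G: 191×2.0 = 382 → clamp → 255
B: 81×2.0 = 162
= RGB(144, 255, 162)


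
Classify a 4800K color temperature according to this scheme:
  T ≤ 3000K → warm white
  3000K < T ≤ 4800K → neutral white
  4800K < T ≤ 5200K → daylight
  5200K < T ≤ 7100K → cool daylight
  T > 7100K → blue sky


Temperature: 4800K
3000K < 4800K ≤ 4800K → neutral white
Classification: neutral white


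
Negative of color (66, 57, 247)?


Invert: (255-R, 255-G, 255-B)
R: 255-66 = 189
G: 255-57 = 198
B: 255-247 = 8
= RGB(189, 198, 8)


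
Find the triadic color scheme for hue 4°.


Triadic: equally spaced at 120° intervals
H1 = 4°
H2 = (4 + 120) mod 360 = 124°
H3 = (4 + 240) mod 360 = 244°
Triadic = 4°, 124°, 244°


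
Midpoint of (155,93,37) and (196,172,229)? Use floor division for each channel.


Midpoint: each channel = ⌊(C₁+C₂)/2⌋
R: ⌊(155+196)/2⌋ = 175
G: ⌊(93+172)/2⌋ = 132
B: ⌊(37+229)/2⌋ = 133
= RGB(175, 132, 133)


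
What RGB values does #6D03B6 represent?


6D → 109 (R)
03 → 3 (G)
B6 → 182 (B)
= RGB(109, 3, 182)


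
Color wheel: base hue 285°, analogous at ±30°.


Base hue: 285°
Left analog: (285 - 30) mod 360 = 255°
Right analog: (285 + 30) mod 360 = 315°
Analogous hues = 255° and 315°


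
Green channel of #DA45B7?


Color: #DA45B7
R = DA = 218
G = 45 = 69
B = B7 = 183
Green = 69


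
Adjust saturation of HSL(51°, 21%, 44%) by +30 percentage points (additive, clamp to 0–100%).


Original S = 21%
Adjustment = +30 percentage points
New S = 21 + (30) = 51
Clamp to [0, 100] → 51
= HSL(51°, 51%, 44%)


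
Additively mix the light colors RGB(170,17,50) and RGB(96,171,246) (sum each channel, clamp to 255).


Additive: each channel = min(255, C₁+C₂)
R: 170+96 = 266 → 255
G: 17+171 = 188 → 188
B: 50+246 = 296 → 255
= RGB(255, 188, 255)


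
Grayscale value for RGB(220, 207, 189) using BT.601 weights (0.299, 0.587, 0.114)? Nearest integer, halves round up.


Gray = 0.299×R + 0.587×G + 0.114×B
Gray = 0.299×220 + 0.587×207 + 0.114×189
Gray = 65.780 + 121.509 + 21.546
Gray = 208.835 → round half up → 209
Gray = 209


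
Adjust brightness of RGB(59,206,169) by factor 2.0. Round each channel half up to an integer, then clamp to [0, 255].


Multiply each channel by 2.0, round half up, clamp to [0, 255]
R: 59×2.0 = 118
G: 206×2.0 = 412 → clamp → 255
B: 169×2.0 = 338 → clamp → 255
= RGB(118, 255, 255)


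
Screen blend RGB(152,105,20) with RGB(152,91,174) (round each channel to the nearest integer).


Screen: C = 255 - (255-A)×(255-B)/255, rounded to nearest integer
R: 255 - (255-152)×(255-152)/255 = 255 - 10609/255 ≈ 255 - 41.604 = 213.396 → 213
G: 255 - (255-105)×(255-91)/255 = 255 - 24600/255 ≈ 255 - 96.471 = 158.529 → 159
B: 255 - (255-20)×(255-174)/255 = 255 - 19035/255 ≈ 255 - 74.647 = 180.353 → 180
= RGB(213, 159, 180)


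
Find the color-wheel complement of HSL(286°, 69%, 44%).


Complement = opposite side of color wheel = hue + 180°
H' = (286 + 180) mod 360 = 106°
S and L unchanged.
= HSL(106°, 69%, 44%)


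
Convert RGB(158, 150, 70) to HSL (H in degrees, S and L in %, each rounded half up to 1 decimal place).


Normalize: R'=158/255≈0.6196, G'=150/255≈0.5882, B'=70/255≈0.2745
Max=158/255, Min=70/255, Δ=Max-Min=88/255
L = (Max+Min)/2 = (158+70)/510 = 228/510 = 0.44705… → L = 44.7%
L ≤ 0.5 → S = Δ/(Max+Min) = 88/(158+70) = 88/228 = 0.38596… → S = 38.6%
(the 1/255 factors cancel in S and H, so raw channel differences can be used)
Max is R' → H = 60 × (((G-B)/Δ) mod 6) = 60 × (((150-70)/88) mod 6)
  80/88 = 0.9090…
  H = 60 × 0.9090… = 54.545…° → H = 54.5°
= HSL(54.5°, 38.6%, 44.7%)


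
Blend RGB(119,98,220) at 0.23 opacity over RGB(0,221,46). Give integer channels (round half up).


C = α×F + (1-α)×B, with 1-α = 0.77
R: 0.23×119 + 0.77×0 = 27.37 + 0.00 = 27.37 → 27
G: 0.23×98 + 0.77×221 = 22.54 + 170.17 = 192.71 → 193
B: 0.23×220 + 0.77×46 = 50.60 + 35.42 = 86.02 → 86
= RGB(27, 193, 86)


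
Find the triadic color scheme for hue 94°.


Triadic: equally spaced at 120° intervals
H1 = 94°
H2 = (94 + 120) mod 360 = 214°
H3 = (94 + 240) mod 360 = 334°
Triadic = 94°, 214°, 334°


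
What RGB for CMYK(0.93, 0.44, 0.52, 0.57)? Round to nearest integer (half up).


R = 255 × (1-C) × (1-K) = 255 × 0.07 × 0.43 = 7.6755 → 8
G = 255 × (1-M) × (1-K) = 255 × 0.56 × 0.43 = 61.404 → 61
B = 255 × (1-Y) × (1-K) = 255 × 0.48 × 0.43 = 52.632 → 53
= RGB(8, 61, 53)


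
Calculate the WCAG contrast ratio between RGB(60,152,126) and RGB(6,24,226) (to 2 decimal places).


Linearize each sRGB channel c=v/255: c/12.92 if c ≤ 0.04045 else ((c+0.055)/1.055)^2.4
L = 0.2126×R_lin + 0.7152×G_lin + 0.0722×B_lin
Color 1 (60,152,126):
  R=60: 60/255≈0.2353 > 0.04045 → ((0.2353+0.055)/1.055)^2.4 ≈ 0.04519
  G=152: 152/255≈0.5961 > 0.04045 → ((0.5961+0.055)/1.055)^2.4 ≈ 0.31399
  B=126: 126/255≈0.4941 > 0.04045 → ((0.4941+0.055)/1.055)^2.4 ≈ 0.20864
  L1 = 0.2126×0.04519 + 0.7152×0.31399 + 0.0722×0.20864 ≈ 0.24923
Color 2 (6,24,226):
  R=6: 6/255≈0.0235 ≤ 0.04045 → 0.0235/12.92 ≈ 0.00182
  G=24: 24/255≈0.0941 > 0.04045 → ((0.0941+0.055)/1.055)^2.4 ≈ 0.00913
  B=226: 226/255≈0.8863 > 0.04045 → ((0.8863+0.055)/1.055)^2.4 ≈ 0.76052
  L2 = 0.2126×0.00182 + 0.7152×0.00913 + 0.0722×0.76052 ≈ 0.06183
Lighter = 0.24923, Darker = 0.06183
Ratio = (L_lighter + 0.05) / (L_darker + 0.05)
Ratio = (0.24923 + 0.05) / (0.06183 + 0.05) = 0.29923 / 0.11183 ≈ 2.6758
Ratio ≈ 2.68:1


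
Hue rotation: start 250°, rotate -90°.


New hue = (H + rotation) mod 360
New hue = (250 -90) mod 360
= 160 mod 360
= 160°


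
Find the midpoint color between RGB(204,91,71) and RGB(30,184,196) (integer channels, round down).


Midpoint: each channel = ⌊(C₁+C₂)/2⌋
R: ⌊(204+30)/2⌋ = 117
G: ⌊(91+184)/2⌋ = 137
B: ⌊(71+196)/2⌋ = 133
= RGB(117, 137, 133)


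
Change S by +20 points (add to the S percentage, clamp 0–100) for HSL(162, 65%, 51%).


Original S = 65%
Adjustment = +20 percentage points
New S = 65 + (20) = 85
Clamp to [0, 100] → 85
= HSL(162°, 85%, 51%)


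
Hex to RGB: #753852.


75 → 117 (R)
38 → 56 (G)
52 → 82 (B)
= RGB(117, 56, 82)


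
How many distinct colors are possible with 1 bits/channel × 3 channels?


Total bits = 1 bits/channel × 3 channels = 3 bits
Distinct colors = 2^3
= 8 colors


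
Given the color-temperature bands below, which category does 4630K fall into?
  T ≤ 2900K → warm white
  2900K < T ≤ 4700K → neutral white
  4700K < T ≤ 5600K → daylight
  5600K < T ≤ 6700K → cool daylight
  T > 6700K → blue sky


Temperature: 4630K
2900K < 4630K ≤ 4700K → neutral white
Classification: neutral white


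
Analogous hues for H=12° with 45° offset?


Base hue: 12°
Left analog: (12 - 45) mod 360 = 327°
Right analog: (12 + 45) mod 360 = 57°
Analogous hues = 327° and 57°


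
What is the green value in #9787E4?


Color: #9787E4
R = 97 = 151
G = 87 = 135
B = E4 = 228
Green = 135


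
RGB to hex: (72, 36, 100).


R = 72 → 48 (hex)
G = 36 → 24 (hex)
B = 100 → 64 (hex)
Hex = #482464


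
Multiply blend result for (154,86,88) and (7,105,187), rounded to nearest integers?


Multiply: C = A×B/255, rounded to nearest integer
R: 154×7/255 = 1078/255 ≈ 4.227 → 4
G: 86×105/255 = 9030/255 ≈ 35.412 → 35
B: 88×187/255 = 16456/255 ≈ 64.533 → 65
= RGB(4, 35, 65)


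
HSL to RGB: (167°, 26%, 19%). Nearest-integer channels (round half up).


H=167°, S=0.26, L=0.19
C = (1-|2L-1|)×S = (1-|-0.62|)×0.26 = 0.0988
H' = H/60 = 167/60 ≈ 2.7833; X = C×(1-|H' mod 2 - 1|) ≈ 0.0774
m = L - C/2 = 0.19 - 0.0494 = 0.1406
Sector ⌊H'⌋ = 2 → (R',G',B') = (0.0, 0.0988, ≈0.0774)
RGB = ((R'+m)×255, (G'+m)×255, (B'+m)×255) = (35.853, 61.047, 55.5883)
Round half up → RGB(36, 61, 56)


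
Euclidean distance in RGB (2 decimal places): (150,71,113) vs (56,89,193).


d = √[(R₁-R₂)² + (G₁-G₂)² + (B₁-B₂)²]
d = √[(150-56)² + (71-89)² + (113-193)²]
d = √[8836 + 324 + 6400]
d = √15560
d ≈ 124.74


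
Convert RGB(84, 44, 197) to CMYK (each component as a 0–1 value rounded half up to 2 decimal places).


R'=84/255≈0.3294, G'=44/255≈0.1725, B'=197/255≈0.7725
K = 1 - max(R',G',B') = 1 - 197/255 = 58/255 = 0.22745… → 0.23
(1-R'-K)/(1-K) simplifies to (max-R)/max with max = 197:
C = (197-84)/197 = 113/197 = 0.57360… → 0.57
M = (197-44)/197 = 153/197 = 0.77664… → 0.78
Y = (197-197)/197 = 0/197 = 0 → 0.00
= CMYK(0.57, 0.78, 0.00, 0.23)


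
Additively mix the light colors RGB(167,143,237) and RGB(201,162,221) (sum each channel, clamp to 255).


Additive: each channel = min(255, C₁+C₂)
R: 167+201 = 368 → 255
G: 143+162 = 305 → 255
B: 237+221 = 458 → 255
= RGB(255, 255, 255)


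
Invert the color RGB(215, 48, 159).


Invert: (255-R, 255-G, 255-B)
R: 255-215 = 40
G: 255-48 = 207
B: 255-159 = 96
= RGB(40, 207, 96)


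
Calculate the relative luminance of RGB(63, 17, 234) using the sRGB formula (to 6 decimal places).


Linearize each channel (sRGB transfer function): c = v/255; c_lin = c/12.92 if c ≤ 0.04045, else ((c+0.055)/1.055)^2.4
  R: 63/255 ≈ 0.247059 > 0.04045 → ((0.247059+0.055)/1.055)^2.4 ≈ 0.049707
  G: 17/255 ≈ 0.066667 > 0.04045 → ((0.066667+0.055)/1.055)^2.4 ≈ 0.005605
  B: 234/255 ≈ 0.917647 > 0.04045 → ((0.917647+0.055)/1.055)^2.4 ≈ 0.822786
R_lin = 0.049707, G_lin = 0.005605, B_lin = 0.822786
L = 0.2126×R + 0.7152×G + 0.0722×B
L = 0.2126×0.049707 + 0.7152×0.005605 + 0.0722×0.822786
L ≈ 0.073982


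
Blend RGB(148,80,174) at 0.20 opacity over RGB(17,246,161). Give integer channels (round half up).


C = α×F + (1-α)×B, with 1-α = 0.80
R: 0.20×148 + 0.80×17 = 29.60 + 13.60 = 43.20 → 43
G: 0.20×80 + 0.80×246 = 16.00 + 196.80 = 212.80 → 213
B: 0.20×174 + 0.80×161 = 34.80 + 128.80 = 163.60 → 164
= RGB(43, 213, 164)


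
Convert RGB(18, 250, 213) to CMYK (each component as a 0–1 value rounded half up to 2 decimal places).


R'=18/255≈0.0706, G'=250/255≈0.9804, B'=213/255≈0.8353
K = 1 - max(R',G',B') = 1 - 250/255 = 5/255 = 0.01960… → 0.02
(1-R'-K)/(1-K) simplifies to (max-R)/max with max = 250:
C = (250-18)/250 = 232/250 = 0.928 → 0.93
M = (250-250)/250 = 0/250 = 0 → 0.00
Y = (250-213)/250 = 37/250 = 0.148 → 0.15
= CMYK(0.93, 0.00, 0.15, 0.02)


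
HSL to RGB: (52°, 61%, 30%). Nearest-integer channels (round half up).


H=52°, S=0.61, L=0.30
C = (1-|2L-1|)×S = (1-|-0.40|)×0.61 = 0.366
H' = H/60 = 52/60 ≈ 0.8667; X = C×(1-|H' mod 2 - 1|) = 0.3172
m = L - C/2 = 0.30 - 0.183 = 0.117
Sector ⌊H'⌋ = 0 → (R',G',B') = (0.366, 0.3172, 0.0)
RGB = ((R'+m)×255, (G'+m)×255, (B'+m)×255) = (123.165, 110.721, 29.835)
Round half up → RGB(123, 111, 30)


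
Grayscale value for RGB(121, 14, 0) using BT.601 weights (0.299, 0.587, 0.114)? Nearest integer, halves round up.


Gray = 0.299×R + 0.587×G + 0.114×B
Gray = 0.299×121 + 0.587×14 + 0.114×0
Gray = 36.179 + 8.218 + 0.000
Gray = 44.397 → round half up → 44
Gray = 44


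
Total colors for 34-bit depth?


Colors = 2^bits = 2^34
= 17,179,869,184 colors


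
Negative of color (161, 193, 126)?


Invert: (255-R, 255-G, 255-B)
R: 255-161 = 94
G: 255-193 = 62
B: 255-126 = 129
= RGB(94, 62, 129)


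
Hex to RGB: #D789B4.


D7 → 215 (R)
89 → 137 (G)
B4 → 180 (B)
= RGB(215, 137, 180)


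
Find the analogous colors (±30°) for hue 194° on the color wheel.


Base hue: 194°
Left analog: (194 - 30) mod 360 = 164°
Right analog: (194 + 30) mod 360 = 224°
Analogous hues = 164° and 224°


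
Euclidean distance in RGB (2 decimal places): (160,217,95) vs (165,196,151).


d = √[(R₁-R₂)² + (G₁-G₂)² + (B₁-B₂)²]
d = √[(160-165)² + (217-196)² + (95-151)²]
d = √[25 + 441 + 3136]
d = √3602
d ≈ 60.02


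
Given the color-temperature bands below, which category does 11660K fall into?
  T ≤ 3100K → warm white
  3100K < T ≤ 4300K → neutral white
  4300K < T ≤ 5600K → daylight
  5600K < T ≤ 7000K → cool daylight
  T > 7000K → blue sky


Temperature: 11660K
11660K > 7000K → blue sky
Classification: blue sky


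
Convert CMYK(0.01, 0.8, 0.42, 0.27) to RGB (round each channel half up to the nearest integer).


R = 255 × (1-C) × (1-K) = 255 × 0.99 × 0.73 = 184.2885 → 184
G = 255 × (1-M) × (1-K) = 255 × 0.20 × 0.73 = 37.23 → 37
B = 255 × (1-Y) × (1-K) = 255 × 0.58 × 0.73 = 107.967 → 108
= RGB(184, 37, 108)


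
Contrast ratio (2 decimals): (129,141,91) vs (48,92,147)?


Linearize each sRGB channel c=v/255: c/12.92 if c ≤ 0.04045 else ((c+0.055)/1.055)^2.4
L = 0.2126×R_lin + 0.7152×G_lin + 0.0722×B_lin
Color 1 (129,141,91):
  R=129: 129/255≈0.5059 > 0.04045 → ((0.5059+0.055)/1.055)^2.4 ≈ 0.21953
  G=141: 141/255≈0.5529 > 0.04045 → ((0.5529+0.055)/1.055)^2.4 ≈ 0.26636
  B=91: 91/255≈0.3569 > 0.04045 → ((0.3569+0.055)/1.055)^2.4 ≈ 0.10462
  L1 = 0.2126×0.21953 + 0.7152×0.26636 + 0.0722×0.10462 ≈ 0.24472
Color 2 (48,92,147):
  R=48: 48/255≈0.1882 > 0.04045 → ((0.1882+0.055)/1.055)^2.4 ≈ 0.02956
  G=92: 92/255≈0.3608 > 0.04045 → ((0.3608+0.055)/1.055)^2.4 ≈ 0.10702
  B=147: 147/255≈0.5765 > 0.04045 → ((0.5765+0.055)/1.055)^2.4 ≈ 0.29177
  L2 = 0.2126×0.02956 + 0.7152×0.10702 + 0.0722×0.29177 ≈ 0.10389
Lighter = 0.24472, Darker = 0.10389
Ratio = (L_lighter + 0.05) / (L_darker + 0.05)
Ratio = (0.24472 + 0.05) / (0.10389 + 0.05) = 0.29472 / 0.15389 ≈ 1.9151
Ratio ≈ 1.92:1


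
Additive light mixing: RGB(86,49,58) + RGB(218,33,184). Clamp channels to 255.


Additive: each channel = min(255, C₁+C₂)
R: 86+218 = 304 → 255
G: 49+33 = 82 → 82
B: 58+184 = 242 → 242
= RGB(255, 82, 242)


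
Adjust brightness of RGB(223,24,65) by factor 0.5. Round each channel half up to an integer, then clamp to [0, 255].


Multiply each channel by 0.5, round half up, clamp to [0, 255]
R: 223×0.5 = 111.5 → round → 112
G: 24×0.5 = 12
B: 65×0.5 = 32.5 → round → 33
= RGB(112, 12, 33)


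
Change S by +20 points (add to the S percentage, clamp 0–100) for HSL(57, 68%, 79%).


Original S = 68%
Adjustment = +20 percentage points
New S = 68 + (20) = 88
Clamp to [0, 100] → 88
= HSL(57°, 88%, 79%)


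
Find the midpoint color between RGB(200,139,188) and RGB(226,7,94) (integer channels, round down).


Midpoint: each channel = ⌊(C₁+C₂)/2⌋
R: ⌊(200+226)/2⌋ = 213
G: ⌊(139+7)/2⌋ = 73
B: ⌊(188+94)/2⌋ = 141
= RGB(213, 73, 141)


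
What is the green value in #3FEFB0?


Color: #3FEFB0
R = 3F = 63
G = EF = 239
B = B0 = 176
Green = 239


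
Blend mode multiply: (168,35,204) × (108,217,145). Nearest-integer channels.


Multiply: C = A×B/255, rounded to nearest integer
R: 168×108/255 = 18144/255 ≈ 71.153 → 71
G: 35×217/255 = 7595/255 ≈ 29.784 → 30
B: 204×145/255 = 29580/255 ≈ 116.000 → 116
= RGB(71, 30, 116)


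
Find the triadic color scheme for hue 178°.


Triadic: equally spaced at 120° intervals
H1 = 178°
H2 = (178 + 120) mod 360 = 298°
H3 = (178 + 240) mod 360 = 58°
Triadic = 178°, 298°, 58°


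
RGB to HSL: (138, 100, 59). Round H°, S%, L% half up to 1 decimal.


Normalize: R'=138/255≈0.5412, G'=100/255≈0.3922, B'=59/255≈0.2314
Max=138/255, Min=59/255, Δ=Max-Min=79/255
L = (Max+Min)/2 = (138+59)/510 = 197/510 = 0.38627… → L = 38.6%
L ≤ 0.5 → S = Δ/(Max+Min) = 79/(138+59) = 79/197 = 0.40101… → S = 40.1%
(the 1/255 factors cancel in S and H, so raw channel differences can be used)
Max is R' → H = 60 × (((G-B)/Δ) mod 6) = 60 × (((100-59)/79) mod 6)
  41/79 = 0.5189…
  H = 60 × 0.5189… = 31.139…° → H = 31.1°
= HSL(31.1°, 40.1%, 38.6%)


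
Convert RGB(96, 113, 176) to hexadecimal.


R = 96 → 60 (hex)
G = 113 → 71 (hex)
B = 176 → B0 (hex)
Hex = #6071B0


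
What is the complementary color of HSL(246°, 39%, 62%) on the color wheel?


Complement = opposite side of color wheel = hue + 180°
H' = (246 + 180) mod 360 = 66°
S and L unchanged.
= HSL(66°, 39%, 62%)


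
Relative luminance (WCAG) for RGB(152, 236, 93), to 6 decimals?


Linearize each channel (sRGB transfer function): c = v/255; c_lin = c/12.92 if c ≤ 0.04045, else ((c+0.055)/1.055)^2.4
  R: 152/255 ≈ 0.596078 > 0.04045 → ((0.596078+0.055)/1.055)^2.4 ≈ 0.313989
  G: 236/255 ≈ 0.925490 > 0.04045 → ((0.925490+0.055)/1.055)^2.4 ≈ 0.838799
  B: 93/255 ≈ 0.364706 > 0.04045 → ((0.364706+0.055)/1.055)^2.4 ≈ 0.109462
R_lin = 0.313989, G_lin = 0.838799, B_lin = 0.109462
L = 0.2126×R + 0.7152×G + 0.0722×B
L = 0.2126×0.313989 + 0.7152×0.838799 + 0.0722×0.109462
L ≈ 0.674566


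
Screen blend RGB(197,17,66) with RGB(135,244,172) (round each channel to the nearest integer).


Screen: C = 255 - (255-A)×(255-B)/255, rounded to nearest integer
R: 255 - (255-197)×(255-135)/255 = 255 - 6960/255 ≈ 255 - 27.294 = 227.706 → 228
G: 255 - (255-17)×(255-244)/255 = 255 - 2618/255 ≈ 255 - 10.267 = 244.733 → 245
B: 255 - (255-66)×(255-172)/255 = 255 - 15687/255 ≈ 255 - 61.518 = 193.482 → 193
= RGB(228, 245, 193)


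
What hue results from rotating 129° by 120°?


New hue = (H + rotation) mod 360
New hue = (129 + 120) mod 360
= 249 mod 360
= 249°


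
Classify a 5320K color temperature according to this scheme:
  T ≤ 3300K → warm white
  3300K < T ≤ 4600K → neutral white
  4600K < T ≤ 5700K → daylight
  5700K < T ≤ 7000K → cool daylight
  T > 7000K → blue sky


Temperature: 5320K
4600K < 5320K ≤ 5700K → daylight
Classification: daylight


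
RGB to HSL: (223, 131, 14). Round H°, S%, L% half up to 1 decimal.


Normalize: R'=223/255≈0.8745, G'=131/255≈0.5137, B'=14/255≈0.0549
Max=223/255, Min=14/255, Δ=Max-Min=209/255
L = (Max+Min)/2 = (223+14)/510 = 237/510 = 0.46470… → L = 46.5%
L ≤ 0.5 → S = Δ/(Max+Min) = 209/(223+14) = 209/237 = 0.88185… → S = 88.2%
(the 1/255 factors cancel in S and H, so raw channel differences can be used)
Max is R' → H = 60 × (((G-B)/Δ) mod 6) = 60 × (((131-14)/209) mod 6)
  117/209 = 0.5598…
  H = 60 × 0.5598… = 33.588…° → H = 33.6°
= HSL(33.6°, 88.2%, 46.5%)


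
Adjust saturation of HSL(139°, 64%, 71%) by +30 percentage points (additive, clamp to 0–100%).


Original S = 64%
Adjustment = +30 percentage points
New S = 64 + (30) = 94
Clamp to [0, 100] → 94
= HSL(139°, 94%, 71%)


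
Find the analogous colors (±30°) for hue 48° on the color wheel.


Base hue: 48°
Left analog: (48 - 30) mod 360 = 18°
Right analog: (48 + 30) mod 360 = 78°
Analogous hues = 18° and 78°


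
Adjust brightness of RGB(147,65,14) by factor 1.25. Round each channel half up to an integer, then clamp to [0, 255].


Multiply each channel by 1.25, round half up, clamp to [0, 255]
R: 147×1.25 = 183.75 → round → 184
G: 65×1.25 = 81.25 → round → 81
B: 14×1.25 = 17.5 → round → 18
= RGB(184, 81, 18)


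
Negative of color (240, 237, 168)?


Invert: (255-R, 255-G, 255-B)
R: 255-240 = 15
G: 255-237 = 18
B: 255-168 = 87
= RGB(15, 18, 87)


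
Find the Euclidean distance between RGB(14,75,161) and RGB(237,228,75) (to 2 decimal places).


d = √[(R₁-R₂)² + (G₁-G₂)² + (B₁-B₂)²]
d = √[(14-237)² + (75-228)² + (161-75)²]
d = √[49729 + 23409 + 7396]
d = √80534
d ≈ 283.79


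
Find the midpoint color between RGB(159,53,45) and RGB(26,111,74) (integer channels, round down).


Midpoint: each channel = ⌊(C₁+C₂)/2⌋
R: ⌊(159+26)/2⌋ = 92
G: ⌊(53+111)/2⌋ = 82
B: ⌊(45+74)/2⌋ = 59
= RGB(92, 82, 59)


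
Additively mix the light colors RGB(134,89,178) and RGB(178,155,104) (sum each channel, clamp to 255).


Additive: each channel = min(255, C₁+C₂)
R: 134+178 = 312 → 255
G: 89+155 = 244 → 244
B: 178+104 = 282 → 255
= RGB(255, 244, 255)


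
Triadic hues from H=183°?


Triadic: equally spaced at 120° intervals
H1 = 183°
H2 = (183 + 120) mod 360 = 303°
H3 = (183 + 240) mod 360 = 63°
Triadic = 183°, 303°, 63°


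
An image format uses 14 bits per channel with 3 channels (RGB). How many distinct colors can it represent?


Total bits = 14 bits/channel × 3 channels = 42 bits
Distinct colors = 2^42
= 4,398,046,511,104 colors


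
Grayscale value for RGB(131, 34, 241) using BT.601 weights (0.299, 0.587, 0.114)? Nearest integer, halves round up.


Gray = 0.299×R + 0.587×G + 0.114×B
Gray = 0.299×131 + 0.587×34 + 0.114×241
Gray = 39.169 + 19.958 + 27.474
Gray = 86.601 → round half up → 87
Gray = 87


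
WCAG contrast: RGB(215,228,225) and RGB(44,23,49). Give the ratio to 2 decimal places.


Linearize each sRGB channel c=v/255: c/12.92 if c ≤ 0.04045 else ((c+0.055)/1.055)^2.4
L = 0.2126×R_lin + 0.7152×G_lin + 0.0722×B_lin
Color 1 (215,228,225):
  R=215: 215/255≈0.8431 > 0.04045 → ((0.8431+0.055)/1.055)^2.4 ≈ 0.67954
  G=228: 228/255≈0.8941 > 0.04045 → ((0.8941+0.055)/1.055)^2.4 ≈ 0.77582
  B=225: 225/255≈0.8824 > 0.04045 → ((0.8824+0.055)/1.055)^2.4 ≈ 0.75294
  L1 = 0.2126×0.67954 + 0.7152×0.77582 + 0.0722×0.75294 ≈ 0.75370
Color 2 (44,23,49):
  R=44: 44/255≈0.1725 > 0.04045 → ((0.1725+0.055)/1.055)^2.4 ≈ 0.02519
  G=23: 23/255≈0.0902 > 0.04045 → ((0.0902+0.055)/1.055)^2.4 ≈ 0.00857
  B=49: 49/255≈0.1922 > 0.04045 → ((0.1922+0.055)/1.055)^2.4 ≈ 0.03071
  L2 = 0.2126×0.02519 + 0.7152×0.00857 + 0.0722×0.03071 ≈ 0.01370
Lighter = 0.75370, Darker = 0.01370
Ratio = (L_lighter + 0.05) / (L_darker + 0.05)
Ratio = (0.75370 + 0.05) / (0.01370 + 0.05) = 0.80370 / 0.06370 ≈ 12.6169
Ratio ≈ 12.62:1


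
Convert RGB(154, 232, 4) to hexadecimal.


R = 154 → 9A (hex)
G = 232 → E8 (hex)
B = 4 → 04 (hex)
Hex = #9AE804


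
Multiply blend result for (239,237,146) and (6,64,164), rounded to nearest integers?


Multiply: C = A×B/255, rounded to nearest integer
R: 239×6/255 = 1434/255 ≈ 5.624 → 6
G: 237×64/255 = 15168/255 ≈ 59.482 → 59
B: 146×164/255 = 23944/255 ≈ 93.898 → 94
= RGB(6, 59, 94)


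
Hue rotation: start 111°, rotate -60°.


New hue = (H + rotation) mod 360
New hue = (111 -60) mod 360
= 51 mod 360
= 51°


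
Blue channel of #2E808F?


Color: #2E808F
R = 2E = 46
G = 80 = 128
B = 8F = 143
Blue = 143


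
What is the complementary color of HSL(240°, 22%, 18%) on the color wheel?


Complement = opposite side of color wheel = hue + 180°
H' = (240 + 180) mod 360 = 60°
S and L unchanged.
= HSL(60°, 22%, 18%)


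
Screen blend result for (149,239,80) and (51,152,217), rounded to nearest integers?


Screen: C = 255 - (255-A)×(255-B)/255, rounded to nearest integer
R: 255 - (255-149)×(255-51)/255 = 255 - 21624/255 ≈ 255 - 84.800 = 170.200 → 170
G: 255 - (255-239)×(255-152)/255 = 255 - 1648/255 ≈ 255 - 6.463 = 248.537 → 249
B: 255 - (255-80)×(255-217)/255 = 255 - 6650/255 ≈ 255 - 26.078 = 228.922 → 229
= RGB(170, 249, 229)


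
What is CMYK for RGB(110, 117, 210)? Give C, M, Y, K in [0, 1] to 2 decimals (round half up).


R'=110/255≈0.4314, G'=117/255≈0.4588, B'=210/255≈0.8235
K = 1 - max(R',G',B') = 1 - 210/255 = 45/255 = 0.17647… → 0.18
(1-R'-K)/(1-K) simplifies to (max-R)/max with max = 210:
C = (210-110)/210 = 100/210 = 0.47619… → 0.48
M = (210-117)/210 = 93/210 = 0.44285… → 0.44
Y = (210-210)/210 = 0/210 = 0 → 0.00
= CMYK(0.48, 0.44, 0.00, 0.18)


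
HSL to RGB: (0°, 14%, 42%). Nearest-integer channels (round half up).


H=0°, S=0.14, L=0.42
C = (1-|2L-1|)×S = (1-|-0.16|)×0.14 = 0.1176
H' = H/60 = 0/60 ≈ 0.0000; X = C×(1-|H' mod 2 - 1|) = 0.0
m = L - C/2 = 0.42 - 0.0588 = 0.3612
Sector ⌊H'⌋ = 0 → (R',G',B') = (0.1176, 0.0, 0.0)
RGB = ((R'+m)×255, (G'+m)×255, (B'+m)×255) = (122.094, 92.106, 92.106)
Round half up → RGB(122, 92, 92)


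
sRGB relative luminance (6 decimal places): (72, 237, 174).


Linearize each channel (sRGB transfer function): c = v/255; c_lin = c/12.92 if c ≤ 0.04045, else ((c+0.055)/1.055)^2.4
  R: 72/255 ≈ 0.282353 > 0.04045 → ((0.282353+0.055)/1.055)^2.4 ≈ 0.064803
  G: 237/255 ≈ 0.929412 > 0.04045 → ((0.929412+0.055)/1.055)^2.4 ≈ 0.846873
  B: 174/255 ≈ 0.682353 > 0.04045 → ((0.682353+0.055)/1.055)^2.4 ≈ 0.423268
R_lin = 0.064803, G_lin = 0.846873, B_lin = 0.423268
L = 0.2126×R + 0.7152×G + 0.0722×B
L = 0.2126×0.064803 + 0.7152×0.846873 + 0.0722×0.423268
L ≈ 0.650021


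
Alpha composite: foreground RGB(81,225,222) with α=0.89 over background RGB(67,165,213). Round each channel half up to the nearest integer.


C = α×F + (1-α)×B, with 1-α = 0.11
R: 0.89×81 + 0.11×67 = 72.09 + 7.37 = 79.46 → 79
G: 0.89×225 + 0.11×165 = 200.25 + 18.15 = 218.40 → 218
B: 0.89×222 + 0.11×213 = 197.58 + 23.43 = 221.01 → 221
= RGB(79, 218, 221)


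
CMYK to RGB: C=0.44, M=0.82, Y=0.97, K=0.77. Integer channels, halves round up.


R = 255 × (1-C) × (1-K) = 255 × 0.56 × 0.23 = 32.844 → 33
G = 255 × (1-M) × (1-K) = 255 × 0.18 × 0.23 = 10.557 → 11
B = 255 × (1-Y) × (1-K) = 255 × 0.03 × 0.23 = 1.7595 → 2
= RGB(33, 11, 2)


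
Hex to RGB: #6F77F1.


6F → 111 (R)
77 → 119 (G)
F1 → 241 (B)
= RGB(111, 119, 241)


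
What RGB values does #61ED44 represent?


61 → 97 (R)
ED → 237 (G)
44 → 68 (B)
= RGB(97, 237, 68)


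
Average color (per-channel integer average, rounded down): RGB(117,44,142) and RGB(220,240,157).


Midpoint: each channel = ⌊(C₁+C₂)/2⌋
R: ⌊(117+220)/2⌋ = 168
G: ⌊(44+240)/2⌋ = 142
B: ⌊(142+157)/2⌋ = 149
= RGB(168, 142, 149)


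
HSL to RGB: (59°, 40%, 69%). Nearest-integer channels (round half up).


H=59°, S=0.40, L=0.69
C = (1-|2L-1|)×S = (1-|0.38|)×0.40 = 0.248
H' = H/60 = 59/60 ≈ 0.9833; X = C×(1-|H' mod 2 - 1|) ≈ 0.2439
m = L - C/2 = 0.69 - 0.124 = 0.566
Sector ⌊H'⌋ = 0 → (R',G',B') = (0.248, ≈0.2439, 0.0)
RGB = ((R'+m)×255, (G'+m)×255, (B'+m)×255) = (207.57, 206.516, 144.33)
Round half up → RGB(208, 207, 144)
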